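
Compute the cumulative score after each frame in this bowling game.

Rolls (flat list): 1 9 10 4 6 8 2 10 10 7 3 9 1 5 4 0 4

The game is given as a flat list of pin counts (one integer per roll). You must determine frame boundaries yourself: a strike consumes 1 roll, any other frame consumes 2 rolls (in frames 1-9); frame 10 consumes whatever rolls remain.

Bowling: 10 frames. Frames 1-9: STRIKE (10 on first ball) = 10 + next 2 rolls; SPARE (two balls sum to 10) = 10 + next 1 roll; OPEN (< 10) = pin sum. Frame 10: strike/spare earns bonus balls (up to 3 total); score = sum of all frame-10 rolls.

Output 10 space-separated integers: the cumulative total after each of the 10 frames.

Answer: 20 40 58 78 105 125 144 159 168 172

Derivation:
Frame 1: SPARE (1+9=10). 10 + next roll (10) = 20. Cumulative: 20
Frame 2: STRIKE. 10 + next two rolls (4+6) = 20. Cumulative: 40
Frame 3: SPARE (4+6=10). 10 + next roll (8) = 18. Cumulative: 58
Frame 4: SPARE (8+2=10). 10 + next roll (10) = 20. Cumulative: 78
Frame 5: STRIKE. 10 + next two rolls (10+7) = 27. Cumulative: 105
Frame 6: STRIKE. 10 + next two rolls (7+3) = 20. Cumulative: 125
Frame 7: SPARE (7+3=10). 10 + next roll (9) = 19. Cumulative: 144
Frame 8: SPARE (9+1=10). 10 + next roll (5) = 15. Cumulative: 159
Frame 9: OPEN (5+4=9). Cumulative: 168
Frame 10: OPEN. Sum of all frame-10 rolls (0+4) = 4. Cumulative: 172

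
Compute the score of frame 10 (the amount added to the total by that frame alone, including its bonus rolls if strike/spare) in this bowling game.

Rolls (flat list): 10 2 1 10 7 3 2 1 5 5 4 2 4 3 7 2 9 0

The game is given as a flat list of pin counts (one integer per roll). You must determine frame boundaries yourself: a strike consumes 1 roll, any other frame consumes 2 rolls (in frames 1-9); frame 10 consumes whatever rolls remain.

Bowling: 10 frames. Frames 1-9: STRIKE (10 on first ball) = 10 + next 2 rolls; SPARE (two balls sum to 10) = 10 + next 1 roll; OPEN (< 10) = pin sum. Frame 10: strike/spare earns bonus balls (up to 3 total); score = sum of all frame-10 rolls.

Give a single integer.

Frame 1: STRIKE. 10 + next two rolls (2+1) = 13. Cumulative: 13
Frame 2: OPEN (2+1=3). Cumulative: 16
Frame 3: STRIKE. 10 + next two rolls (7+3) = 20. Cumulative: 36
Frame 4: SPARE (7+3=10). 10 + next roll (2) = 12. Cumulative: 48
Frame 5: OPEN (2+1=3). Cumulative: 51
Frame 6: SPARE (5+5=10). 10 + next roll (4) = 14. Cumulative: 65
Frame 7: OPEN (4+2=6). Cumulative: 71
Frame 8: OPEN (4+3=7). Cumulative: 78
Frame 9: OPEN (7+2=9). Cumulative: 87
Frame 10: OPEN. Sum of all frame-10 rolls (9+0) = 9. Cumulative: 96

Answer: 9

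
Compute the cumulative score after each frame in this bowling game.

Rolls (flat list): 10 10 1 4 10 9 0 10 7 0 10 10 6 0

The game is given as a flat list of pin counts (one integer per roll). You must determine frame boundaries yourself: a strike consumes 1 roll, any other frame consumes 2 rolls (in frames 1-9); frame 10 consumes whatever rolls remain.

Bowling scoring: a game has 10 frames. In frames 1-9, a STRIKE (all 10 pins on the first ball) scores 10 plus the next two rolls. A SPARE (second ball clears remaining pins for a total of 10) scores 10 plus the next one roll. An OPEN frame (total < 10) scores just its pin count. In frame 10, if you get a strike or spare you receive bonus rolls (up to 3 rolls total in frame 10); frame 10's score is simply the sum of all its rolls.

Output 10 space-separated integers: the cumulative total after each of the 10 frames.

Frame 1: STRIKE. 10 + next two rolls (10+1) = 21. Cumulative: 21
Frame 2: STRIKE. 10 + next two rolls (1+4) = 15. Cumulative: 36
Frame 3: OPEN (1+4=5). Cumulative: 41
Frame 4: STRIKE. 10 + next two rolls (9+0) = 19. Cumulative: 60
Frame 5: OPEN (9+0=9). Cumulative: 69
Frame 6: STRIKE. 10 + next two rolls (7+0) = 17. Cumulative: 86
Frame 7: OPEN (7+0=7). Cumulative: 93
Frame 8: STRIKE. 10 + next two rolls (10+6) = 26. Cumulative: 119
Frame 9: STRIKE. 10 + next two rolls (6+0) = 16. Cumulative: 135
Frame 10: OPEN. Sum of all frame-10 rolls (6+0) = 6. Cumulative: 141

Answer: 21 36 41 60 69 86 93 119 135 141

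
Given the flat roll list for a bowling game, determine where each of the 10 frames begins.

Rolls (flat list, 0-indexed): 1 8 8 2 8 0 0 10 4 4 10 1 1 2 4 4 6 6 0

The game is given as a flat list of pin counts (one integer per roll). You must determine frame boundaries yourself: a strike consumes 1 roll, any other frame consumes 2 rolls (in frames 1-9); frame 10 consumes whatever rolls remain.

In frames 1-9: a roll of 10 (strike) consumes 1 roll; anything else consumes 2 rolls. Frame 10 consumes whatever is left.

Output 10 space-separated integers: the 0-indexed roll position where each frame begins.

Answer: 0 2 4 6 8 10 11 13 15 17

Derivation:
Frame 1 starts at roll index 0: rolls=1,8 (sum=9), consumes 2 rolls
Frame 2 starts at roll index 2: rolls=8,2 (sum=10), consumes 2 rolls
Frame 3 starts at roll index 4: rolls=8,0 (sum=8), consumes 2 rolls
Frame 4 starts at roll index 6: rolls=0,10 (sum=10), consumes 2 rolls
Frame 5 starts at roll index 8: rolls=4,4 (sum=8), consumes 2 rolls
Frame 6 starts at roll index 10: roll=10 (strike), consumes 1 roll
Frame 7 starts at roll index 11: rolls=1,1 (sum=2), consumes 2 rolls
Frame 8 starts at roll index 13: rolls=2,4 (sum=6), consumes 2 rolls
Frame 9 starts at roll index 15: rolls=4,6 (sum=10), consumes 2 rolls
Frame 10 starts at roll index 17: 2 remaining rolls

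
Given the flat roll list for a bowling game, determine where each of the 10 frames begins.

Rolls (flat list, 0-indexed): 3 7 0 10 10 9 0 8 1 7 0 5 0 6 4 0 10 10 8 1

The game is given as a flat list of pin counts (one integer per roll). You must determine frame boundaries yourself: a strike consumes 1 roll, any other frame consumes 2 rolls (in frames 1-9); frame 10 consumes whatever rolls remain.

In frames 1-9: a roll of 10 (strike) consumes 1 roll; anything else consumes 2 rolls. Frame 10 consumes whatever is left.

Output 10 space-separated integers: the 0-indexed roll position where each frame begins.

Frame 1 starts at roll index 0: rolls=3,7 (sum=10), consumes 2 rolls
Frame 2 starts at roll index 2: rolls=0,10 (sum=10), consumes 2 rolls
Frame 3 starts at roll index 4: roll=10 (strike), consumes 1 roll
Frame 4 starts at roll index 5: rolls=9,0 (sum=9), consumes 2 rolls
Frame 5 starts at roll index 7: rolls=8,1 (sum=9), consumes 2 rolls
Frame 6 starts at roll index 9: rolls=7,0 (sum=7), consumes 2 rolls
Frame 7 starts at roll index 11: rolls=5,0 (sum=5), consumes 2 rolls
Frame 8 starts at roll index 13: rolls=6,4 (sum=10), consumes 2 rolls
Frame 9 starts at roll index 15: rolls=0,10 (sum=10), consumes 2 rolls
Frame 10 starts at roll index 17: 3 remaining rolls

Answer: 0 2 4 5 7 9 11 13 15 17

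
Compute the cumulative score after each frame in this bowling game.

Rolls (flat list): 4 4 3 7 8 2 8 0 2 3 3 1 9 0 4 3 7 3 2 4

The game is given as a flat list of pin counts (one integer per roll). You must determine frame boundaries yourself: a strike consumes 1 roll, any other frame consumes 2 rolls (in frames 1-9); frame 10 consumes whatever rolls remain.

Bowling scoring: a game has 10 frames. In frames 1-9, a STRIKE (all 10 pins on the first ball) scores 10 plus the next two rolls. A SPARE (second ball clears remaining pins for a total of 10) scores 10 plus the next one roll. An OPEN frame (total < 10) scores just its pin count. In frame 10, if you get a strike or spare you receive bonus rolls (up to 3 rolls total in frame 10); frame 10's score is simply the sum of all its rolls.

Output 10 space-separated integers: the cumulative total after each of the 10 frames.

Answer: 8 26 44 52 57 61 70 77 89 95

Derivation:
Frame 1: OPEN (4+4=8). Cumulative: 8
Frame 2: SPARE (3+7=10). 10 + next roll (8) = 18. Cumulative: 26
Frame 3: SPARE (8+2=10). 10 + next roll (8) = 18. Cumulative: 44
Frame 4: OPEN (8+0=8). Cumulative: 52
Frame 5: OPEN (2+3=5). Cumulative: 57
Frame 6: OPEN (3+1=4). Cumulative: 61
Frame 7: OPEN (9+0=9). Cumulative: 70
Frame 8: OPEN (4+3=7). Cumulative: 77
Frame 9: SPARE (7+3=10). 10 + next roll (2) = 12. Cumulative: 89
Frame 10: OPEN. Sum of all frame-10 rolls (2+4) = 6. Cumulative: 95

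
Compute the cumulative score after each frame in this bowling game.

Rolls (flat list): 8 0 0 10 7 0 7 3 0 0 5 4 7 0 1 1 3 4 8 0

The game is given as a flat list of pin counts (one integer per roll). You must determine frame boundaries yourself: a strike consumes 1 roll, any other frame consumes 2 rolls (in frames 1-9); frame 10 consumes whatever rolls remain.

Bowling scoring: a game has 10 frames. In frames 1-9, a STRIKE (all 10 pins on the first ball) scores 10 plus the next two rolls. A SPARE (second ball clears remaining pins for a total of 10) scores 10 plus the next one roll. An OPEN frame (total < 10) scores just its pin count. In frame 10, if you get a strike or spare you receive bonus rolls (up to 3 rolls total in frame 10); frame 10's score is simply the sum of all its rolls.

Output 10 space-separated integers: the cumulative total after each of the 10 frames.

Frame 1: OPEN (8+0=8). Cumulative: 8
Frame 2: SPARE (0+10=10). 10 + next roll (7) = 17. Cumulative: 25
Frame 3: OPEN (7+0=7). Cumulative: 32
Frame 4: SPARE (7+3=10). 10 + next roll (0) = 10. Cumulative: 42
Frame 5: OPEN (0+0=0). Cumulative: 42
Frame 6: OPEN (5+4=9). Cumulative: 51
Frame 7: OPEN (7+0=7). Cumulative: 58
Frame 8: OPEN (1+1=2). Cumulative: 60
Frame 9: OPEN (3+4=7). Cumulative: 67
Frame 10: OPEN. Sum of all frame-10 rolls (8+0) = 8. Cumulative: 75

Answer: 8 25 32 42 42 51 58 60 67 75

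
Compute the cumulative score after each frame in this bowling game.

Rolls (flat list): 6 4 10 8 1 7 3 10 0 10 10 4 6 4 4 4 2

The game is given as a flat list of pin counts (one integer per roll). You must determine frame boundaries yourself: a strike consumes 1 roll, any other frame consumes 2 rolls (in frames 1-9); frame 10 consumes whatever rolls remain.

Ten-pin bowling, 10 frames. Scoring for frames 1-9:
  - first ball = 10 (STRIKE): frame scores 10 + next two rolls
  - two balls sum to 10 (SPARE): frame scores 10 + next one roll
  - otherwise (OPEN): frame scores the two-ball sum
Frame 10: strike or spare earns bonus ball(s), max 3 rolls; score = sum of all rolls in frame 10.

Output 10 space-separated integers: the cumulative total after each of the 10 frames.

Answer: 20 39 48 68 88 108 128 142 150 156

Derivation:
Frame 1: SPARE (6+4=10). 10 + next roll (10) = 20. Cumulative: 20
Frame 2: STRIKE. 10 + next two rolls (8+1) = 19. Cumulative: 39
Frame 3: OPEN (8+1=9). Cumulative: 48
Frame 4: SPARE (7+3=10). 10 + next roll (10) = 20. Cumulative: 68
Frame 5: STRIKE. 10 + next two rolls (0+10) = 20. Cumulative: 88
Frame 6: SPARE (0+10=10). 10 + next roll (10) = 20. Cumulative: 108
Frame 7: STRIKE. 10 + next two rolls (4+6) = 20. Cumulative: 128
Frame 8: SPARE (4+6=10). 10 + next roll (4) = 14. Cumulative: 142
Frame 9: OPEN (4+4=8). Cumulative: 150
Frame 10: OPEN. Sum of all frame-10 rolls (4+2) = 6. Cumulative: 156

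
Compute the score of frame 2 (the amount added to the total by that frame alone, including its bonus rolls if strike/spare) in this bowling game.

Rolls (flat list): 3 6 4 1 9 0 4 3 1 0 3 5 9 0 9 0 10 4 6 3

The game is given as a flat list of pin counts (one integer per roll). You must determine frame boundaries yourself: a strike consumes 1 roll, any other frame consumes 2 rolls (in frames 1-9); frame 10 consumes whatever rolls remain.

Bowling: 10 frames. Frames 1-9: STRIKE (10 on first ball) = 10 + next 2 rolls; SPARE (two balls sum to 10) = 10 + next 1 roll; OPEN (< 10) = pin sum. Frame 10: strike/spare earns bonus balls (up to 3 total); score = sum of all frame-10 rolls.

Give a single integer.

Frame 1: OPEN (3+6=9). Cumulative: 9
Frame 2: OPEN (4+1=5). Cumulative: 14
Frame 3: OPEN (9+0=9). Cumulative: 23
Frame 4: OPEN (4+3=7). Cumulative: 30

Answer: 5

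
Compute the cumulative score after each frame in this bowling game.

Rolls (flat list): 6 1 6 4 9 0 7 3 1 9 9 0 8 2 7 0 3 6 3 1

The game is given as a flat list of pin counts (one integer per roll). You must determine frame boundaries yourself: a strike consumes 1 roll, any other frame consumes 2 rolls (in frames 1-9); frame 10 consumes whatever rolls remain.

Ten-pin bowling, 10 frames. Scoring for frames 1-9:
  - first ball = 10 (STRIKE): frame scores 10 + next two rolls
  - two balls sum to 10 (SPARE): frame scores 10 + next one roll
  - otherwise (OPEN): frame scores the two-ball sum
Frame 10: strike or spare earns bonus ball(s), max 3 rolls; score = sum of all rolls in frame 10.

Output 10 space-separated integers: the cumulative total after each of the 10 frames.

Frame 1: OPEN (6+1=7). Cumulative: 7
Frame 2: SPARE (6+4=10). 10 + next roll (9) = 19. Cumulative: 26
Frame 3: OPEN (9+0=9). Cumulative: 35
Frame 4: SPARE (7+3=10). 10 + next roll (1) = 11. Cumulative: 46
Frame 5: SPARE (1+9=10). 10 + next roll (9) = 19. Cumulative: 65
Frame 6: OPEN (9+0=9). Cumulative: 74
Frame 7: SPARE (8+2=10). 10 + next roll (7) = 17. Cumulative: 91
Frame 8: OPEN (7+0=7). Cumulative: 98
Frame 9: OPEN (3+6=9). Cumulative: 107
Frame 10: OPEN. Sum of all frame-10 rolls (3+1) = 4. Cumulative: 111

Answer: 7 26 35 46 65 74 91 98 107 111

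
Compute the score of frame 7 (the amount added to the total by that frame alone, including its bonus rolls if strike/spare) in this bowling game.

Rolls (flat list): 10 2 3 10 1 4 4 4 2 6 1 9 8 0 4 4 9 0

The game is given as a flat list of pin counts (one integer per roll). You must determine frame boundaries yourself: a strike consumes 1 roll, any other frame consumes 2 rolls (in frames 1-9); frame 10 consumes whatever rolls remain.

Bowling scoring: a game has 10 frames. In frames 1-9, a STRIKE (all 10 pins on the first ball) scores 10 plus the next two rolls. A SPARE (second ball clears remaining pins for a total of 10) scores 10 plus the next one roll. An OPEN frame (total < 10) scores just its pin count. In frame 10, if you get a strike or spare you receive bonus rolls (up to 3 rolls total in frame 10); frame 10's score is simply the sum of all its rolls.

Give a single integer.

Answer: 18

Derivation:
Frame 1: STRIKE. 10 + next two rolls (2+3) = 15. Cumulative: 15
Frame 2: OPEN (2+3=5). Cumulative: 20
Frame 3: STRIKE. 10 + next two rolls (1+4) = 15. Cumulative: 35
Frame 4: OPEN (1+4=5). Cumulative: 40
Frame 5: OPEN (4+4=8). Cumulative: 48
Frame 6: OPEN (2+6=8). Cumulative: 56
Frame 7: SPARE (1+9=10). 10 + next roll (8) = 18. Cumulative: 74
Frame 8: OPEN (8+0=8). Cumulative: 82
Frame 9: OPEN (4+4=8). Cumulative: 90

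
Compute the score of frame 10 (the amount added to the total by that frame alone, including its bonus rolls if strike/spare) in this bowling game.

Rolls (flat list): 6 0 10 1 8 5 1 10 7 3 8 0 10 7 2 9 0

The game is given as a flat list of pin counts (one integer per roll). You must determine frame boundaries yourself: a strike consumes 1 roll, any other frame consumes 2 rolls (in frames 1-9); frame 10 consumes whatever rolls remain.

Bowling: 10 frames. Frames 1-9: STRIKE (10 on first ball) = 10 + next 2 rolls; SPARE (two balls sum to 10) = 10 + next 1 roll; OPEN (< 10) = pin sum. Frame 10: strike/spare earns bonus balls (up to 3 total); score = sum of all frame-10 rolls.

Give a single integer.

Answer: 9

Derivation:
Frame 1: OPEN (6+0=6). Cumulative: 6
Frame 2: STRIKE. 10 + next two rolls (1+8) = 19. Cumulative: 25
Frame 3: OPEN (1+8=9). Cumulative: 34
Frame 4: OPEN (5+1=6). Cumulative: 40
Frame 5: STRIKE. 10 + next two rolls (7+3) = 20. Cumulative: 60
Frame 6: SPARE (7+3=10). 10 + next roll (8) = 18. Cumulative: 78
Frame 7: OPEN (8+0=8). Cumulative: 86
Frame 8: STRIKE. 10 + next two rolls (7+2) = 19. Cumulative: 105
Frame 9: OPEN (7+2=9). Cumulative: 114
Frame 10: OPEN. Sum of all frame-10 rolls (9+0) = 9. Cumulative: 123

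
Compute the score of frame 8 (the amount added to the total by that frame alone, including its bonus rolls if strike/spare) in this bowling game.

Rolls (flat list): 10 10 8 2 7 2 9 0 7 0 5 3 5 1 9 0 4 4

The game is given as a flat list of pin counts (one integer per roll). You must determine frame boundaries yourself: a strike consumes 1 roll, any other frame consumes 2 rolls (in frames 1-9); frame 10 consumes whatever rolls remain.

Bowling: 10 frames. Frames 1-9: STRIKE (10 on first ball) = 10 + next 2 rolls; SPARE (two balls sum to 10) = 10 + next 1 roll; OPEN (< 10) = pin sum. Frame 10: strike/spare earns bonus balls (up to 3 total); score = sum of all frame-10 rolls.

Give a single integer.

Frame 1: STRIKE. 10 + next two rolls (10+8) = 28. Cumulative: 28
Frame 2: STRIKE. 10 + next two rolls (8+2) = 20. Cumulative: 48
Frame 3: SPARE (8+2=10). 10 + next roll (7) = 17. Cumulative: 65
Frame 4: OPEN (7+2=9). Cumulative: 74
Frame 5: OPEN (9+0=9). Cumulative: 83
Frame 6: OPEN (7+0=7). Cumulative: 90
Frame 7: OPEN (5+3=8). Cumulative: 98
Frame 8: OPEN (5+1=6). Cumulative: 104
Frame 9: OPEN (9+0=9). Cumulative: 113
Frame 10: OPEN. Sum of all frame-10 rolls (4+4) = 8. Cumulative: 121

Answer: 6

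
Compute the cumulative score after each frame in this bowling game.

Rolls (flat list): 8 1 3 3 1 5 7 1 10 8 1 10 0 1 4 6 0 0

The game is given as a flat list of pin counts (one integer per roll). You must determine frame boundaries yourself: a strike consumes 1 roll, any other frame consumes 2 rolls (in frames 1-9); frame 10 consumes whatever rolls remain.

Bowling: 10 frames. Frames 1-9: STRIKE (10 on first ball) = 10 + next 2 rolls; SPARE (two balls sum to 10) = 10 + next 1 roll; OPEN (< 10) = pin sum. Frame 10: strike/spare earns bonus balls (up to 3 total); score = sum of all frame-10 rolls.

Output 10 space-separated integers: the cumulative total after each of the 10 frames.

Answer: 9 15 21 29 48 57 68 69 79 79

Derivation:
Frame 1: OPEN (8+1=9). Cumulative: 9
Frame 2: OPEN (3+3=6). Cumulative: 15
Frame 3: OPEN (1+5=6). Cumulative: 21
Frame 4: OPEN (7+1=8). Cumulative: 29
Frame 5: STRIKE. 10 + next two rolls (8+1) = 19. Cumulative: 48
Frame 6: OPEN (8+1=9). Cumulative: 57
Frame 7: STRIKE. 10 + next two rolls (0+1) = 11. Cumulative: 68
Frame 8: OPEN (0+1=1). Cumulative: 69
Frame 9: SPARE (4+6=10). 10 + next roll (0) = 10. Cumulative: 79
Frame 10: OPEN. Sum of all frame-10 rolls (0+0) = 0. Cumulative: 79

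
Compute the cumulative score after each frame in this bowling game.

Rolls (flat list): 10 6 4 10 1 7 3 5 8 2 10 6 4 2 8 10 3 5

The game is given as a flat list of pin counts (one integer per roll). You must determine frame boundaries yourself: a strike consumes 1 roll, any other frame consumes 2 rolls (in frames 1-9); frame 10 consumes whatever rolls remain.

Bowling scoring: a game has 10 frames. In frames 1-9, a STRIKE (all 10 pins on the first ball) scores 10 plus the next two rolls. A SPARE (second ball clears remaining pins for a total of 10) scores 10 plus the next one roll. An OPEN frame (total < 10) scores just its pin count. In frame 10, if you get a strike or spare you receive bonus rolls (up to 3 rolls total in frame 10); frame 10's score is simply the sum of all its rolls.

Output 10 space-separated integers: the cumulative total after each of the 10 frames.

Frame 1: STRIKE. 10 + next two rolls (6+4) = 20. Cumulative: 20
Frame 2: SPARE (6+4=10). 10 + next roll (10) = 20. Cumulative: 40
Frame 3: STRIKE. 10 + next two rolls (1+7) = 18. Cumulative: 58
Frame 4: OPEN (1+7=8). Cumulative: 66
Frame 5: OPEN (3+5=8). Cumulative: 74
Frame 6: SPARE (8+2=10). 10 + next roll (10) = 20. Cumulative: 94
Frame 7: STRIKE. 10 + next two rolls (6+4) = 20. Cumulative: 114
Frame 8: SPARE (6+4=10). 10 + next roll (2) = 12. Cumulative: 126
Frame 9: SPARE (2+8=10). 10 + next roll (10) = 20. Cumulative: 146
Frame 10: STRIKE. Sum of all frame-10 rolls (10+3+5) = 18. Cumulative: 164

Answer: 20 40 58 66 74 94 114 126 146 164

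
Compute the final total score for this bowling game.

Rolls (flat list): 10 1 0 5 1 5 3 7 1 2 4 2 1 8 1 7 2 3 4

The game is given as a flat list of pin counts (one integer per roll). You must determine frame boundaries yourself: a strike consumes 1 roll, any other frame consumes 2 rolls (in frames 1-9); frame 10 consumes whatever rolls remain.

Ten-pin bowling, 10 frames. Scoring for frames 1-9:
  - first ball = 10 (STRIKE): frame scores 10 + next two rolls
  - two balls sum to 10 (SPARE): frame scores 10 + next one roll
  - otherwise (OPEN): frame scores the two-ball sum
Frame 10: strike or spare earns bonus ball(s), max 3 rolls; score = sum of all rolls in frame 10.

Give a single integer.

Frame 1: STRIKE. 10 + next two rolls (1+0) = 11. Cumulative: 11
Frame 2: OPEN (1+0=1). Cumulative: 12
Frame 3: OPEN (5+1=6). Cumulative: 18
Frame 4: OPEN (5+3=8). Cumulative: 26
Frame 5: OPEN (7+1=8). Cumulative: 34
Frame 6: OPEN (2+4=6). Cumulative: 40
Frame 7: OPEN (2+1=3). Cumulative: 43
Frame 8: OPEN (8+1=9). Cumulative: 52
Frame 9: OPEN (7+2=9). Cumulative: 61
Frame 10: OPEN. Sum of all frame-10 rolls (3+4) = 7. Cumulative: 68

Answer: 68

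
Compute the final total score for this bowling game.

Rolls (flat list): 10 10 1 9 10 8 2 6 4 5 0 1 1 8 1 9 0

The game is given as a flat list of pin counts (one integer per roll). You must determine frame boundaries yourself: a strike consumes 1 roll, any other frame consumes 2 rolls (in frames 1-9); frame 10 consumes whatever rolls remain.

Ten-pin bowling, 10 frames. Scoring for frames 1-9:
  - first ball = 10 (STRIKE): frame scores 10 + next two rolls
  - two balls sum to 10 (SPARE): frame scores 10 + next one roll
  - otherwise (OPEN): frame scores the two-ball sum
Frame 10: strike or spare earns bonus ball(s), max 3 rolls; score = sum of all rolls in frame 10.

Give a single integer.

Frame 1: STRIKE. 10 + next two rolls (10+1) = 21. Cumulative: 21
Frame 2: STRIKE. 10 + next two rolls (1+9) = 20. Cumulative: 41
Frame 3: SPARE (1+9=10). 10 + next roll (10) = 20. Cumulative: 61
Frame 4: STRIKE. 10 + next two rolls (8+2) = 20. Cumulative: 81
Frame 5: SPARE (8+2=10). 10 + next roll (6) = 16. Cumulative: 97
Frame 6: SPARE (6+4=10). 10 + next roll (5) = 15. Cumulative: 112
Frame 7: OPEN (5+0=5). Cumulative: 117
Frame 8: OPEN (1+1=2). Cumulative: 119
Frame 9: OPEN (8+1=9). Cumulative: 128
Frame 10: OPEN. Sum of all frame-10 rolls (9+0) = 9. Cumulative: 137

Answer: 137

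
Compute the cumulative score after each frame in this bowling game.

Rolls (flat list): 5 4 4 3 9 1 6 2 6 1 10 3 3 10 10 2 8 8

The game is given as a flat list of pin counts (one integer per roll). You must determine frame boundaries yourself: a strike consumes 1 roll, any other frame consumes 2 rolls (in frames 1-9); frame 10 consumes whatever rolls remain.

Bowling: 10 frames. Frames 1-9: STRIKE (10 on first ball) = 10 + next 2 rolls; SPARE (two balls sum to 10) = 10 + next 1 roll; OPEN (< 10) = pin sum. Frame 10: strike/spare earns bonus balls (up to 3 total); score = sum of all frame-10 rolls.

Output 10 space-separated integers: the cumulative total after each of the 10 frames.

Answer: 9 16 32 40 47 63 69 91 111 129

Derivation:
Frame 1: OPEN (5+4=9). Cumulative: 9
Frame 2: OPEN (4+3=7). Cumulative: 16
Frame 3: SPARE (9+1=10). 10 + next roll (6) = 16. Cumulative: 32
Frame 4: OPEN (6+2=8). Cumulative: 40
Frame 5: OPEN (6+1=7). Cumulative: 47
Frame 6: STRIKE. 10 + next two rolls (3+3) = 16. Cumulative: 63
Frame 7: OPEN (3+3=6). Cumulative: 69
Frame 8: STRIKE. 10 + next two rolls (10+2) = 22. Cumulative: 91
Frame 9: STRIKE. 10 + next two rolls (2+8) = 20. Cumulative: 111
Frame 10: SPARE. Sum of all frame-10 rolls (2+8+8) = 18. Cumulative: 129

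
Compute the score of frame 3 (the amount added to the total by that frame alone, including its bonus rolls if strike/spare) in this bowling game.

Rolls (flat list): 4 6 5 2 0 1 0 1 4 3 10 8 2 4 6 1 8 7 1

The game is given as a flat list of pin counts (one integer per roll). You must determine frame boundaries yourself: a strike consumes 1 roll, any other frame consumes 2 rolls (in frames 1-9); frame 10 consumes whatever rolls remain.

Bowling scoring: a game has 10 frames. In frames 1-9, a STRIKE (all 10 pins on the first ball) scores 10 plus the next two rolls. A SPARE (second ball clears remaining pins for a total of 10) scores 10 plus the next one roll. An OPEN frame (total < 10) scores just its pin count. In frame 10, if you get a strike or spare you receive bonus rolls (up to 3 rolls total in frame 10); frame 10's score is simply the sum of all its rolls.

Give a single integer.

Frame 1: SPARE (4+6=10). 10 + next roll (5) = 15. Cumulative: 15
Frame 2: OPEN (5+2=7). Cumulative: 22
Frame 3: OPEN (0+1=1). Cumulative: 23
Frame 4: OPEN (0+1=1). Cumulative: 24
Frame 5: OPEN (4+3=7). Cumulative: 31

Answer: 1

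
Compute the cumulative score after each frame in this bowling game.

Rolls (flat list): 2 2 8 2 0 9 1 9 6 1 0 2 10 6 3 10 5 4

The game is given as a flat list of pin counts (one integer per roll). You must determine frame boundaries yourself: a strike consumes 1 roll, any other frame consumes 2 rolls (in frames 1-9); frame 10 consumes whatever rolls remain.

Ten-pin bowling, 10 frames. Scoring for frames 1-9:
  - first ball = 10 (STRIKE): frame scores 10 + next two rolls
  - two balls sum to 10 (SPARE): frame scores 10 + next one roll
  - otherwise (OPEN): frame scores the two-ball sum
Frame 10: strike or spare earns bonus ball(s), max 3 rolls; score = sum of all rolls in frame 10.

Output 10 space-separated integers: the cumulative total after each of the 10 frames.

Answer: 4 14 23 39 46 48 67 76 95 104

Derivation:
Frame 1: OPEN (2+2=4). Cumulative: 4
Frame 2: SPARE (8+2=10). 10 + next roll (0) = 10. Cumulative: 14
Frame 3: OPEN (0+9=9). Cumulative: 23
Frame 4: SPARE (1+9=10). 10 + next roll (6) = 16. Cumulative: 39
Frame 5: OPEN (6+1=7). Cumulative: 46
Frame 6: OPEN (0+2=2). Cumulative: 48
Frame 7: STRIKE. 10 + next two rolls (6+3) = 19. Cumulative: 67
Frame 8: OPEN (6+3=9). Cumulative: 76
Frame 9: STRIKE. 10 + next two rolls (5+4) = 19. Cumulative: 95
Frame 10: OPEN. Sum of all frame-10 rolls (5+4) = 9. Cumulative: 104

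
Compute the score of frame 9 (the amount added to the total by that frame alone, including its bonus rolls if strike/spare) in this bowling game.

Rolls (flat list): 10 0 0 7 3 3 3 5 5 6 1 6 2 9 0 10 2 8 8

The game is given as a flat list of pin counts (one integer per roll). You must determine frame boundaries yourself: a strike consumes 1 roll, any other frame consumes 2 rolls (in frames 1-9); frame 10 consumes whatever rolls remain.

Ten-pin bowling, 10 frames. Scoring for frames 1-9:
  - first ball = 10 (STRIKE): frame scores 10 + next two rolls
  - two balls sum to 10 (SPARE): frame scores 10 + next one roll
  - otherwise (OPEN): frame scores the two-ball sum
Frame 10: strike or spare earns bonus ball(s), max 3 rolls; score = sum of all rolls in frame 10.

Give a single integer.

Answer: 20

Derivation:
Frame 1: STRIKE. 10 + next two rolls (0+0) = 10. Cumulative: 10
Frame 2: OPEN (0+0=0). Cumulative: 10
Frame 3: SPARE (7+3=10). 10 + next roll (3) = 13. Cumulative: 23
Frame 4: OPEN (3+3=6). Cumulative: 29
Frame 5: SPARE (5+5=10). 10 + next roll (6) = 16. Cumulative: 45
Frame 6: OPEN (6+1=7). Cumulative: 52
Frame 7: OPEN (6+2=8). Cumulative: 60
Frame 8: OPEN (9+0=9). Cumulative: 69
Frame 9: STRIKE. 10 + next two rolls (2+8) = 20. Cumulative: 89
Frame 10: SPARE. Sum of all frame-10 rolls (2+8+8) = 18. Cumulative: 107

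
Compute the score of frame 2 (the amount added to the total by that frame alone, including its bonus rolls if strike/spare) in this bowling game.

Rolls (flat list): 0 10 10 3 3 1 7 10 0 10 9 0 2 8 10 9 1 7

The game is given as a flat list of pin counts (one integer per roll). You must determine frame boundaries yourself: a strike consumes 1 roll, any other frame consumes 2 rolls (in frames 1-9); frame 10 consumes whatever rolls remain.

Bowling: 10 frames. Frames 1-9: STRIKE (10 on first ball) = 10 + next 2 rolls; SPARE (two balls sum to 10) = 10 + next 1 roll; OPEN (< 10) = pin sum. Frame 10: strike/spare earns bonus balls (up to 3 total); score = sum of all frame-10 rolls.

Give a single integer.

Frame 1: SPARE (0+10=10). 10 + next roll (10) = 20. Cumulative: 20
Frame 2: STRIKE. 10 + next two rolls (3+3) = 16. Cumulative: 36
Frame 3: OPEN (3+3=6). Cumulative: 42
Frame 4: OPEN (1+7=8). Cumulative: 50

Answer: 16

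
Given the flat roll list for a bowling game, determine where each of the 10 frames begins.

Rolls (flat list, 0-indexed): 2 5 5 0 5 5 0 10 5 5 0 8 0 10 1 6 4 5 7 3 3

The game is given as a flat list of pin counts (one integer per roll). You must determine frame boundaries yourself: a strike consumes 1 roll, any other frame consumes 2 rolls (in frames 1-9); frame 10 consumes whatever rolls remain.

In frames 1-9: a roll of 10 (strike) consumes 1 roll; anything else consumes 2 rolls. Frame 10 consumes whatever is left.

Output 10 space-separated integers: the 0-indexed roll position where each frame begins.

Answer: 0 2 4 6 8 10 12 14 16 18

Derivation:
Frame 1 starts at roll index 0: rolls=2,5 (sum=7), consumes 2 rolls
Frame 2 starts at roll index 2: rolls=5,0 (sum=5), consumes 2 rolls
Frame 3 starts at roll index 4: rolls=5,5 (sum=10), consumes 2 rolls
Frame 4 starts at roll index 6: rolls=0,10 (sum=10), consumes 2 rolls
Frame 5 starts at roll index 8: rolls=5,5 (sum=10), consumes 2 rolls
Frame 6 starts at roll index 10: rolls=0,8 (sum=8), consumes 2 rolls
Frame 7 starts at roll index 12: rolls=0,10 (sum=10), consumes 2 rolls
Frame 8 starts at roll index 14: rolls=1,6 (sum=7), consumes 2 rolls
Frame 9 starts at roll index 16: rolls=4,5 (sum=9), consumes 2 rolls
Frame 10 starts at roll index 18: 3 remaining rolls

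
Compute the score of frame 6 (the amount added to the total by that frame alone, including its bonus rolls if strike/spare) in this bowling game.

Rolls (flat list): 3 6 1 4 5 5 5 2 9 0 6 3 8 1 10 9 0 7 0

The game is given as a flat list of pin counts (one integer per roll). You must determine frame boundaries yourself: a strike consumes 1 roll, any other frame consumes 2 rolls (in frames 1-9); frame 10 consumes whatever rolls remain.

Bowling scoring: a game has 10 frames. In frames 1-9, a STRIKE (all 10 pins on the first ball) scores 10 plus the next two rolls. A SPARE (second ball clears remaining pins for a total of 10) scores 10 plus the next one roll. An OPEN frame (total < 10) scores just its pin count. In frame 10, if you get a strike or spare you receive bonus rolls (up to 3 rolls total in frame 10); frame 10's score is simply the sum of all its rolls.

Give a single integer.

Frame 1: OPEN (3+6=9). Cumulative: 9
Frame 2: OPEN (1+4=5). Cumulative: 14
Frame 3: SPARE (5+5=10). 10 + next roll (5) = 15. Cumulative: 29
Frame 4: OPEN (5+2=7). Cumulative: 36
Frame 5: OPEN (9+0=9). Cumulative: 45
Frame 6: OPEN (6+3=9). Cumulative: 54
Frame 7: OPEN (8+1=9). Cumulative: 63
Frame 8: STRIKE. 10 + next two rolls (9+0) = 19. Cumulative: 82

Answer: 9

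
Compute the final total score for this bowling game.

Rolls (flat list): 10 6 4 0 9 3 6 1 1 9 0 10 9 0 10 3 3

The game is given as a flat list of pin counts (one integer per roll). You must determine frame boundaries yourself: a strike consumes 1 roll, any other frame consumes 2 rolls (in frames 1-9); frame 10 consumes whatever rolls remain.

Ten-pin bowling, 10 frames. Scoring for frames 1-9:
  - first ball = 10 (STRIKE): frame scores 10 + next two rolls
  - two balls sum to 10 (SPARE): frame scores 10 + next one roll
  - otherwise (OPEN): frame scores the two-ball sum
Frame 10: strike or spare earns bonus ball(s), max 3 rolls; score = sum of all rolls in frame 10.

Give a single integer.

Frame 1: STRIKE. 10 + next two rolls (6+4) = 20. Cumulative: 20
Frame 2: SPARE (6+4=10). 10 + next roll (0) = 10. Cumulative: 30
Frame 3: OPEN (0+9=9). Cumulative: 39
Frame 4: OPEN (3+6=9). Cumulative: 48
Frame 5: OPEN (1+1=2). Cumulative: 50
Frame 6: OPEN (9+0=9). Cumulative: 59
Frame 7: STRIKE. 10 + next two rolls (9+0) = 19. Cumulative: 78
Frame 8: OPEN (9+0=9). Cumulative: 87
Frame 9: STRIKE. 10 + next two rolls (3+3) = 16. Cumulative: 103
Frame 10: OPEN. Sum of all frame-10 rolls (3+3) = 6. Cumulative: 109

Answer: 109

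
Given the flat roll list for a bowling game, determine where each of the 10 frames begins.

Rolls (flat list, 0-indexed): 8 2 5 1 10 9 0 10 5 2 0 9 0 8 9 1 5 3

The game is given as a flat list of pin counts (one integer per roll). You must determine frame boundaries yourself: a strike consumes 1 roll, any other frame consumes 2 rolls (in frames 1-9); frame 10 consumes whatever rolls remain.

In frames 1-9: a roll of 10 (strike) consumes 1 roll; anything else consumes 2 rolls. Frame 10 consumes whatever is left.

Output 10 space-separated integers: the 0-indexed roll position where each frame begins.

Answer: 0 2 4 5 7 8 10 12 14 16

Derivation:
Frame 1 starts at roll index 0: rolls=8,2 (sum=10), consumes 2 rolls
Frame 2 starts at roll index 2: rolls=5,1 (sum=6), consumes 2 rolls
Frame 3 starts at roll index 4: roll=10 (strike), consumes 1 roll
Frame 4 starts at roll index 5: rolls=9,0 (sum=9), consumes 2 rolls
Frame 5 starts at roll index 7: roll=10 (strike), consumes 1 roll
Frame 6 starts at roll index 8: rolls=5,2 (sum=7), consumes 2 rolls
Frame 7 starts at roll index 10: rolls=0,9 (sum=9), consumes 2 rolls
Frame 8 starts at roll index 12: rolls=0,8 (sum=8), consumes 2 rolls
Frame 9 starts at roll index 14: rolls=9,1 (sum=10), consumes 2 rolls
Frame 10 starts at roll index 16: 2 remaining rolls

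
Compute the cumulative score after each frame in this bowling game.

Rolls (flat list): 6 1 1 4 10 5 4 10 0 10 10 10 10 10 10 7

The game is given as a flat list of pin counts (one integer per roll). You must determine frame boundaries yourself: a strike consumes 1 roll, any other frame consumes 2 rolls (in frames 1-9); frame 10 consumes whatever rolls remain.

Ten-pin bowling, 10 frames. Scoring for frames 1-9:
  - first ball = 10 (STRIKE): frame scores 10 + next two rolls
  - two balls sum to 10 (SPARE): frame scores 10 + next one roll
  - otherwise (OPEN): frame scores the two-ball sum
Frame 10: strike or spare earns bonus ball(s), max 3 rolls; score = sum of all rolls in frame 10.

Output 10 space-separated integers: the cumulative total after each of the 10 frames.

Answer: 7 12 31 40 60 80 110 140 170 197

Derivation:
Frame 1: OPEN (6+1=7). Cumulative: 7
Frame 2: OPEN (1+4=5). Cumulative: 12
Frame 3: STRIKE. 10 + next two rolls (5+4) = 19. Cumulative: 31
Frame 4: OPEN (5+4=9). Cumulative: 40
Frame 5: STRIKE. 10 + next two rolls (0+10) = 20. Cumulative: 60
Frame 6: SPARE (0+10=10). 10 + next roll (10) = 20. Cumulative: 80
Frame 7: STRIKE. 10 + next two rolls (10+10) = 30. Cumulative: 110
Frame 8: STRIKE. 10 + next two rolls (10+10) = 30. Cumulative: 140
Frame 9: STRIKE. 10 + next two rolls (10+10) = 30. Cumulative: 170
Frame 10: STRIKE. Sum of all frame-10 rolls (10+10+7) = 27. Cumulative: 197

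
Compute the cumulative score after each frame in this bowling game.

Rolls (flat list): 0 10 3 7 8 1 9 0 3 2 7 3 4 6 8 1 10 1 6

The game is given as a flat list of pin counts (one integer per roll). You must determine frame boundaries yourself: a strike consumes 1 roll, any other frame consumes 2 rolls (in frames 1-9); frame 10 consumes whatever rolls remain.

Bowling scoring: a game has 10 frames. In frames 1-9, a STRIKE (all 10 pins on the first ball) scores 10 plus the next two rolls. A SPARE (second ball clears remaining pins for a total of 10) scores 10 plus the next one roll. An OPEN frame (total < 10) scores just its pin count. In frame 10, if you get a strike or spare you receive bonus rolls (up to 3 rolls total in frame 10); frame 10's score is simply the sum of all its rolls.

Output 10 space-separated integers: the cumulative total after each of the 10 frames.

Frame 1: SPARE (0+10=10). 10 + next roll (3) = 13. Cumulative: 13
Frame 2: SPARE (3+7=10). 10 + next roll (8) = 18. Cumulative: 31
Frame 3: OPEN (8+1=9). Cumulative: 40
Frame 4: OPEN (9+0=9). Cumulative: 49
Frame 5: OPEN (3+2=5). Cumulative: 54
Frame 6: SPARE (7+3=10). 10 + next roll (4) = 14. Cumulative: 68
Frame 7: SPARE (4+6=10). 10 + next roll (8) = 18. Cumulative: 86
Frame 8: OPEN (8+1=9). Cumulative: 95
Frame 9: STRIKE. 10 + next two rolls (1+6) = 17. Cumulative: 112
Frame 10: OPEN. Sum of all frame-10 rolls (1+6) = 7. Cumulative: 119

Answer: 13 31 40 49 54 68 86 95 112 119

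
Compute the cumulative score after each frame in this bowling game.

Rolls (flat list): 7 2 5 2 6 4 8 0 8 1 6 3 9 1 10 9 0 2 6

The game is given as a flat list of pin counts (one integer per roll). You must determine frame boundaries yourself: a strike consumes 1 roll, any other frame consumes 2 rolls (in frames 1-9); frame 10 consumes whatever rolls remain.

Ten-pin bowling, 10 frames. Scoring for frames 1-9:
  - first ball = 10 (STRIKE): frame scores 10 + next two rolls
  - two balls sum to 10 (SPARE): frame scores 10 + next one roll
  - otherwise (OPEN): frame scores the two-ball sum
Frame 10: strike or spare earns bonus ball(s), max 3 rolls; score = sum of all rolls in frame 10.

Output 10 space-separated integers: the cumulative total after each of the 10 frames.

Answer: 9 16 34 42 51 60 80 99 108 116

Derivation:
Frame 1: OPEN (7+2=9). Cumulative: 9
Frame 2: OPEN (5+2=7). Cumulative: 16
Frame 3: SPARE (6+4=10). 10 + next roll (8) = 18. Cumulative: 34
Frame 4: OPEN (8+0=8). Cumulative: 42
Frame 5: OPEN (8+1=9). Cumulative: 51
Frame 6: OPEN (6+3=9). Cumulative: 60
Frame 7: SPARE (9+1=10). 10 + next roll (10) = 20. Cumulative: 80
Frame 8: STRIKE. 10 + next two rolls (9+0) = 19. Cumulative: 99
Frame 9: OPEN (9+0=9). Cumulative: 108
Frame 10: OPEN. Sum of all frame-10 rolls (2+6) = 8. Cumulative: 116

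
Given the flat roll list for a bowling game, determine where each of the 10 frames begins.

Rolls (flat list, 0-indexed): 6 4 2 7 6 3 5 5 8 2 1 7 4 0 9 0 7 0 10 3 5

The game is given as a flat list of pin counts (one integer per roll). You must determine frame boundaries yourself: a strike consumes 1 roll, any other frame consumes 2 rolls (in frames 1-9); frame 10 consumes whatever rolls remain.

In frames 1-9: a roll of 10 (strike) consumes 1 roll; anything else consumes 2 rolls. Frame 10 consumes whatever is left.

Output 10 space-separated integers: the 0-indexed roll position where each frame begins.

Frame 1 starts at roll index 0: rolls=6,4 (sum=10), consumes 2 rolls
Frame 2 starts at roll index 2: rolls=2,7 (sum=9), consumes 2 rolls
Frame 3 starts at roll index 4: rolls=6,3 (sum=9), consumes 2 rolls
Frame 4 starts at roll index 6: rolls=5,5 (sum=10), consumes 2 rolls
Frame 5 starts at roll index 8: rolls=8,2 (sum=10), consumes 2 rolls
Frame 6 starts at roll index 10: rolls=1,7 (sum=8), consumes 2 rolls
Frame 7 starts at roll index 12: rolls=4,0 (sum=4), consumes 2 rolls
Frame 8 starts at roll index 14: rolls=9,0 (sum=9), consumes 2 rolls
Frame 9 starts at roll index 16: rolls=7,0 (sum=7), consumes 2 rolls
Frame 10 starts at roll index 18: 3 remaining rolls

Answer: 0 2 4 6 8 10 12 14 16 18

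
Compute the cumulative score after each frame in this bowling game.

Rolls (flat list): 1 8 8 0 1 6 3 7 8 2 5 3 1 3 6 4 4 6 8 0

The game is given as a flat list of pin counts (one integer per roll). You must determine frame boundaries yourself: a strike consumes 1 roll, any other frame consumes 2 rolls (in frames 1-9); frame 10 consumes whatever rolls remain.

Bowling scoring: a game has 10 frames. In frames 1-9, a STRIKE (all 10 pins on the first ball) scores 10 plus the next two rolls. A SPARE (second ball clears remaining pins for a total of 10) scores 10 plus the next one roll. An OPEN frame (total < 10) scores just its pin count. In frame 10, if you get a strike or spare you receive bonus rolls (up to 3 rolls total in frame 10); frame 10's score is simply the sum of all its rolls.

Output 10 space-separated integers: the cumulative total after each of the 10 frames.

Answer: 9 17 24 42 57 65 69 83 101 109

Derivation:
Frame 1: OPEN (1+8=9). Cumulative: 9
Frame 2: OPEN (8+0=8). Cumulative: 17
Frame 3: OPEN (1+6=7). Cumulative: 24
Frame 4: SPARE (3+7=10). 10 + next roll (8) = 18. Cumulative: 42
Frame 5: SPARE (8+2=10). 10 + next roll (5) = 15. Cumulative: 57
Frame 6: OPEN (5+3=8). Cumulative: 65
Frame 7: OPEN (1+3=4). Cumulative: 69
Frame 8: SPARE (6+4=10). 10 + next roll (4) = 14. Cumulative: 83
Frame 9: SPARE (4+6=10). 10 + next roll (8) = 18. Cumulative: 101
Frame 10: OPEN. Sum of all frame-10 rolls (8+0) = 8. Cumulative: 109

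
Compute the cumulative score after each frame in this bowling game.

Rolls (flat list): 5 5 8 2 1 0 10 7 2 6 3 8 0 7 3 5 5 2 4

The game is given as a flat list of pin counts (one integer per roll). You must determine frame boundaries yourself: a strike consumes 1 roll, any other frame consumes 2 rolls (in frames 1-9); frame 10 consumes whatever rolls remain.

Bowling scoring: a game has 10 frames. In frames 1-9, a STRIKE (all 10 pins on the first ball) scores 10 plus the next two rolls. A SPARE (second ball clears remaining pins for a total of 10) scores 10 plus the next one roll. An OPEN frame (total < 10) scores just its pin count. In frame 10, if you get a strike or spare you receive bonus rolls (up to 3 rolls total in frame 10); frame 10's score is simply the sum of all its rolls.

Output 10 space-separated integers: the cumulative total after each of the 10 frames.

Answer: 18 29 30 49 58 67 75 90 102 108

Derivation:
Frame 1: SPARE (5+5=10). 10 + next roll (8) = 18. Cumulative: 18
Frame 2: SPARE (8+2=10). 10 + next roll (1) = 11. Cumulative: 29
Frame 3: OPEN (1+0=1). Cumulative: 30
Frame 4: STRIKE. 10 + next two rolls (7+2) = 19. Cumulative: 49
Frame 5: OPEN (7+2=9). Cumulative: 58
Frame 6: OPEN (6+3=9). Cumulative: 67
Frame 7: OPEN (8+0=8). Cumulative: 75
Frame 8: SPARE (7+3=10). 10 + next roll (5) = 15. Cumulative: 90
Frame 9: SPARE (5+5=10). 10 + next roll (2) = 12. Cumulative: 102
Frame 10: OPEN. Sum of all frame-10 rolls (2+4) = 6. Cumulative: 108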